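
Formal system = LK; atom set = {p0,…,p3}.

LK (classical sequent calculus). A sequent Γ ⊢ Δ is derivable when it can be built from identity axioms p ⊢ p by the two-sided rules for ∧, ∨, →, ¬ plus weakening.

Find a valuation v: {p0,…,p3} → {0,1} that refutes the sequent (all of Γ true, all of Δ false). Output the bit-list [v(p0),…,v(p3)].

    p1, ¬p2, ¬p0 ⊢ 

Enumerate valuations to refute Γ ⊢ Δ:
  v=0000: Γ:[p1=F, ¬p2=T, ¬p0=T] Δ:[] refutes=False
  v=0001: Γ:[p1=F, ¬p2=T, ¬p0=T] Δ:[] refutes=False
  v=0010: Γ:[p1=F, ¬p2=F, ¬p0=T] Δ:[] refutes=False
  v=0011: Γ:[p1=F, ¬p2=F, ¬p0=T] Δ:[] refutes=False
  v=0100: Γ:[p1=T, ¬p2=T, ¬p0=T] Δ:[] refutes=True  ← countermodel

Result: [0, 1, 0, 0]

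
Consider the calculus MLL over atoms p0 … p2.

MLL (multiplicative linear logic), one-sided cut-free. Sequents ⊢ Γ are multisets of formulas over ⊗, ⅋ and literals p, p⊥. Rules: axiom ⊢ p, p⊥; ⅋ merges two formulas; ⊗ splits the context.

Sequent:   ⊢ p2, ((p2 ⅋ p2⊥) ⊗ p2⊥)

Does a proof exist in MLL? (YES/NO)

Derivation (root first):
[⊗]  ⊢ p2, ((p2 ⅋ p2⊥) ⊗ p2⊥)
  [⅋]  ⊢ (p2 ⅋ p2⊥)
    [Ax]  ⊢ p2, p2⊥
  [Ax]  ⊢ p2, p2⊥

Result: YES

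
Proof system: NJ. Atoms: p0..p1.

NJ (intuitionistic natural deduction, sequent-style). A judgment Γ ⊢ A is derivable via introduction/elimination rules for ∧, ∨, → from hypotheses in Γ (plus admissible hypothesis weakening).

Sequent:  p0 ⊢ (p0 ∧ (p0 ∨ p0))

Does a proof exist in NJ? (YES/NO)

Proof tree:
[∧I] p0 ⊢ (p0 ∧ (p0 ∨ p0))
  [Ax] p0 ⊢ p0
  [∨I₂] p0 ⊢ (p0 ∨ p0)
    [Ax] p0 ⊢ p0

Result: YES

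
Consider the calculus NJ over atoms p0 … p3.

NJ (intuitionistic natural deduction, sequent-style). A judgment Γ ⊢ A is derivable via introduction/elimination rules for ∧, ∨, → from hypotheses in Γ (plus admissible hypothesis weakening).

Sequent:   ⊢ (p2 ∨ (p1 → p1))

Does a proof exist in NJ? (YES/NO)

Proof tree:
[∨I₂]  ⊢ (p2 ∨ (p1 → p1))
  [→I]  ⊢ (p1 → p1)
    [Ax] p1 ⊢ p1

Result: YES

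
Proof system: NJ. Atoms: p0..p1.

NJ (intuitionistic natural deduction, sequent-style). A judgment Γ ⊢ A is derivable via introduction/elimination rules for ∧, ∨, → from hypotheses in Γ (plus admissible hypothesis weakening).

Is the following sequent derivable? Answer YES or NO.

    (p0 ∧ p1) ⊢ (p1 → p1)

Proof tree:
[Wk] (p0 ∧ p1) ⊢ (p1 → p1)
  [→I]  ⊢ (p1 → p1)
    [Ax] p1 ⊢ p1

Result: YES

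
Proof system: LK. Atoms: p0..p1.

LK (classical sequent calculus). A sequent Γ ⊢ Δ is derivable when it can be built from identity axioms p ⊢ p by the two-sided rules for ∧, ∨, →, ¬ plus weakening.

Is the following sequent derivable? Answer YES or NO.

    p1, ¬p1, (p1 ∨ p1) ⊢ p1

Derivation trace:
[∨L] p1, ¬p1, (p1 ∨ p1) ⊢ p1
  [WL] p1, ¬p1, p1 ⊢ 
    [¬L] p1, ¬p1 ⊢ 
      [Ax] p1 ⊢ p1
  [Ax] p1 ⊢ p1

Result: YES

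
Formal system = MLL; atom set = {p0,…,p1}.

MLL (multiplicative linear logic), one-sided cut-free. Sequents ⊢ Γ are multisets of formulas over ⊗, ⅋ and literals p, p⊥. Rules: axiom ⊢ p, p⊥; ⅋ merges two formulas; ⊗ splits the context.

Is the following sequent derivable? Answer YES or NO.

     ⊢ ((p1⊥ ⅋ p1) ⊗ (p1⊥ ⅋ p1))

Proof tree:
[⊗]  ⊢ ((p1⊥ ⅋ p1) ⊗ (p1⊥ ⅋ p1))
  [⅋]  ⊢ (p1⊥ ⅋ p1)
    [Ax]  ⊢ p1, p1⊥
  [⅋]  ⊢ (p1⊥ ⅋ p1)
    [Ax]  ⊢ p1, p1⊥

Result: YES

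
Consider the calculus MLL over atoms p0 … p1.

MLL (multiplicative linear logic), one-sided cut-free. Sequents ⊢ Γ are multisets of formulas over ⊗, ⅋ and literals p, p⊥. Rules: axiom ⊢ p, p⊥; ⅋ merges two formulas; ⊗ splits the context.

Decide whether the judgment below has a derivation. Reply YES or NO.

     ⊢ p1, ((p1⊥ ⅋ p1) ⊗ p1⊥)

Proof tree:
[⊗]  ⊢ p1, ((p1⊥ ⅋ p1) ⊗ p1⊥)
  [⅋]  ⊢ (p1⊥ ⅋ p1)
    [Ax]  ⊢ p1, p1⊥
  [Ax]  ⊢ p1, p1⊥

Result: YES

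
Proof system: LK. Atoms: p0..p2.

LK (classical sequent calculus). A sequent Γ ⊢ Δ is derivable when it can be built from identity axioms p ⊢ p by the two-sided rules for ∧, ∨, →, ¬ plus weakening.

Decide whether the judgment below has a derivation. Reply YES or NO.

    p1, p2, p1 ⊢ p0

Search for a countermodel by truth-table:
  v=000: Γ:[p1=F, p2=F, p1=F] Δ:[p0=F] refutes=False
  v=001: Γ:[p1=F, p2=T, p1=F] Δ:[p0=F] refutes=False
  v=010: Γ:[p1=T, p2=F, p1=T] Δ:[p0=F] refutes=False
  v=011: Γ:[p1=T, p2=T, p1=T] Δ:[p0=F] refutes=True  ← countermodel

Result: NO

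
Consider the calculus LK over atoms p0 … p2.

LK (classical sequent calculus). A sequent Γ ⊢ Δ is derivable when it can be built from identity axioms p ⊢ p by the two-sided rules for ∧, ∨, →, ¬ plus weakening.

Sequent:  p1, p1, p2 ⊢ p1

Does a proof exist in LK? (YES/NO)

Derivation trace:
[WL] p1, p1, p2 ⊢ p1
  [WL] p1, p1 ⊢ p1
    [Ax] p1 ⊢ p1

Result: YES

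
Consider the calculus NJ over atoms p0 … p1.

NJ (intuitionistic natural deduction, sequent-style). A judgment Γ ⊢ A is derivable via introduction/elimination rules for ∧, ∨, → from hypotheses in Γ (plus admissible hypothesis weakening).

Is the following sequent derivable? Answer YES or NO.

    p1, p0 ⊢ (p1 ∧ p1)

Derivation trace:
[∧I] p1, p0 ⊢ (p1 ∧ p1)
  [Wk] p1, p0 ⊢ p1
    [Ax] p1 ⊢ p1
  [Ax] p1 ⊢ p1

Result: YES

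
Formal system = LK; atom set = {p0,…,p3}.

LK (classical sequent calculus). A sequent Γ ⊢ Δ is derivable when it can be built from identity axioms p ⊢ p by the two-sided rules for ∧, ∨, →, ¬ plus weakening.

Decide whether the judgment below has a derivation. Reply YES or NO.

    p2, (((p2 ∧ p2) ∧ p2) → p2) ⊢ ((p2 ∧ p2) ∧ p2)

Derivation trace:
[→L] p2, (((p2 ∧ p2) ∧ p2) → p2) ⊢ ((p2 ∧ p2) ∧ p2)
  [∧R] p2 ⊢ ((p2 ∧ p2) ∧ p2)
    [∧R] p2 ⊢ (p2 ∧ p2)
      [Ax] p2 ⊢ p2
      [Ax] p2 ⊢ p2
    [Ax] p2 ⊢ p2
  [∧R] p2 ⊢ ((p2 ∧ p2) ∧ p2)
    [∧R] p2 ⊢ (p2 ∧ p2)
      [Ax] p2 ⊢ p2
      [Ax] p2 ⊢ p2
    [Ax] p2 ⊢ p2

Result: YES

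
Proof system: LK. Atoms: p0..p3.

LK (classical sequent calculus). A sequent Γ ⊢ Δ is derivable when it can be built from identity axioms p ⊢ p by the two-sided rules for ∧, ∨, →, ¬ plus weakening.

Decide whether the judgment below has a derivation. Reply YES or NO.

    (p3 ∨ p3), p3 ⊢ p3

Derivation trace:
[WL] (p3 ∨ p3), p3 ⊢ p3
  [∨L] (p3 ∨ p3) ⊢ p3
    [Ax] p3 ⊢ p3
    [Ax] p3 ⊢ p3

Result: YES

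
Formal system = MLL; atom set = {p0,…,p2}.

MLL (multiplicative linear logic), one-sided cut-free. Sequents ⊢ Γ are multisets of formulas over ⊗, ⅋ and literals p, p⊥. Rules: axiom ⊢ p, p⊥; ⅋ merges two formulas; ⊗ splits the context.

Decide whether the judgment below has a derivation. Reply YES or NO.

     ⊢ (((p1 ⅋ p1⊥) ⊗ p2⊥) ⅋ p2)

Derivation (root first):
[⅋]  ⊢ (((p1 ⅋ p1⊥) ⊗ p2⊥) ⅋ p2)
  [⊗]  ⊢ p2, ((p1 ⅋ p1⊥) ⊗ p2⊥)
    [⅋]  ⊢ (p1 ⅋ p1⊥)
      [Ax]  ⊢ p1, p1⊥
    [Ax]  ⊢ p2, p2⊥

Result: YES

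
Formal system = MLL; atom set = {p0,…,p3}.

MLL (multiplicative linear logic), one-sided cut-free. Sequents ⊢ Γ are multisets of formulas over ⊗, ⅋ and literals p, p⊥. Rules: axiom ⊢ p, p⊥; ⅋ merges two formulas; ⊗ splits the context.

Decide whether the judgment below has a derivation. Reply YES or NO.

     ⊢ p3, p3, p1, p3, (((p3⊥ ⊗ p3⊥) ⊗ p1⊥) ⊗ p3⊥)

Derivation (root first):
[⊗]  ⊢ p3, p3, p1, p3, (((p3⊥ ⊗ p3⊥) ⊗ p1⊥) ⊗ p3⊥)
  [⊗]  ⊢ p3, p3, p1, ((p3⊥ ⊗ p3⊥) ⊗ p1⊥)
    [⊗]  ⊢ p3, p3, (p3⊥ ⊗ p3⊥)
      [Ax]  ⊢ p3, p3⊥
      [Ax]  ⊢ p3, p3⊥
    [Ax]  ⊢ p1, p1⊥
  [Ax]  ⊢ p3, p3⊥

Result: YES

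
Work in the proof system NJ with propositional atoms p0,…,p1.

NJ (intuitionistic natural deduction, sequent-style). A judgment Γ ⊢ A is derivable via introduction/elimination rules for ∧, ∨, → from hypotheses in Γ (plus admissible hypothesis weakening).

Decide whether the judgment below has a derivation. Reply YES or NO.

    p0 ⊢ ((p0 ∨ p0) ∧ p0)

Derivation (root first):
[∧I] p0 ⊢ ((p0 ∨ p0) ∧ p0)
  [∨I₁] p0 ⊢ (p0 ∨ p0)
    [Ax] p0 ⊢ p0
  [Ax] p0 ⊢ p0

Result: YES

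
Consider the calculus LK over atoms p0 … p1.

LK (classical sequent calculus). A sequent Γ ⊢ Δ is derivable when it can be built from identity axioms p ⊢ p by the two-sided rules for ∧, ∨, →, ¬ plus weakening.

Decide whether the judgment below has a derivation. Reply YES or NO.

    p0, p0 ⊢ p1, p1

Search for a countermodel by truth-table:
  v=00: Γ:[p0=F, p0=F] Δ:[p1=F, p1=F] refutes=False
  v=01: Γ:[p0=F, p0=F] Δ:[p1=T, p1=T] refutes=False
  v=10: Γ:[p0=T, p0=T] Δ:[p1=F, p1=F] refutes=True  ← countermodel

Result: NO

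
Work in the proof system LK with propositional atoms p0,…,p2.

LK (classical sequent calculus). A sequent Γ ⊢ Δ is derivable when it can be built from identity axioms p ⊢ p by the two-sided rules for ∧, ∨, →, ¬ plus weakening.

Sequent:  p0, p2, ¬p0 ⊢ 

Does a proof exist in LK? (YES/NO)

Derivation (root first):
[¬L] p0, p2, ¬p0 ⊢ 
  [WL] p0, p2 ⊢ p0
    [Ax] p0 ⊢ p0

Result: YES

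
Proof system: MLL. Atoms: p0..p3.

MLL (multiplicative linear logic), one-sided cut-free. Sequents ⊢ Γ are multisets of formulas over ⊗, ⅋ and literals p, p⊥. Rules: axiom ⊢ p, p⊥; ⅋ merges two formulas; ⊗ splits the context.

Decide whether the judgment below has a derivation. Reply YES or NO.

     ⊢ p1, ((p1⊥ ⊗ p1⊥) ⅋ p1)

Proof tree:
[⅋]  ⊢ p1, ((p1⊥ ⊗ p1⊥) ⅋ p1)
  [⊗]  ⊢ p1, p1, (p1⊥ ⊗ p1⊥)
    [Ax]  ⊢ p1, p1⊥
    [Ax]  ⊢ p1, p1⊥

Result: YES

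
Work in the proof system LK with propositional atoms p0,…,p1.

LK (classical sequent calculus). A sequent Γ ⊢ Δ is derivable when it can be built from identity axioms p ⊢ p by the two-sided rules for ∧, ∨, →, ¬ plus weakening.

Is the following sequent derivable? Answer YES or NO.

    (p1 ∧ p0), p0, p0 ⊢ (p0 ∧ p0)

Derivation trace:
[WL] (p1 ∧ p0), p0, p0 ⊢ (p0 ∧ p0)
  [∧R] (p1 ∧ p0), p0 ⊢ (p0 ∧ p0)
    [∧L] (p1 ∧ p0) ⊢ p0
      [WL] p0, p1 ⊢ p0
        [Ax] p0 ⊢ p0
    [Ax] p0 ⊢ p0

Result: YES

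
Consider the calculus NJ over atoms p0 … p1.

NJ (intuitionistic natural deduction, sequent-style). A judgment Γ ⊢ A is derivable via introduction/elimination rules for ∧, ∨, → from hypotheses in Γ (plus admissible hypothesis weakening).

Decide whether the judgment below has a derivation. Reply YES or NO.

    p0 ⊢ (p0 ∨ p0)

Derivation trace:
[→E] p0 ⊢ (p0 ∨ p0)
  [→I]  ⊢ (p0 → (p0 ∨ p0))
    [∨I₂] p0 ⊢ (p0 ∨ p0)
      [Ax] p0 ⊢ p0
  [Ax] p0 ⊢ p0

Result: YES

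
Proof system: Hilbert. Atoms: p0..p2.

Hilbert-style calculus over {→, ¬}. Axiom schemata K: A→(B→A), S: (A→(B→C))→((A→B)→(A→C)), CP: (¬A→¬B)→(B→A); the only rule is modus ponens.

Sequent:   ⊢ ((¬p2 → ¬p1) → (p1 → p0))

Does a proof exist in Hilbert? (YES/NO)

Search for a countermodel by truth-table:
  v=000: Γ:[] Δ:[((¬p2 → ¬p1) → (p1 → p0))=T] refutes=False
  v=001: Γ:[] Δ:[((¬p2 → ¬p1) → (p1 → p0))=T] refutes=False
  v=010: Γ:[] Δ:[((¬p2 → ¬p1) → (p1 → p0))=T] refutes=False
  v=011: Γ:[] Δ:[((¬p2 → ¬p1) → (p1 → p0))=F] refutes=True  ← countermodel

Result: NO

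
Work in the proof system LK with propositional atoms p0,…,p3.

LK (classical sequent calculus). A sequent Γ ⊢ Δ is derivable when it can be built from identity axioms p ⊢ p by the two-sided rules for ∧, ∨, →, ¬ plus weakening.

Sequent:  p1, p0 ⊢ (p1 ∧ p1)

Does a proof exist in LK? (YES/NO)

Derivation trace:
[∧R] p1, p0 ⊢ (p1 ∧ p1)
  [Ax] p1 ⊢ p1
  [WL] p1, p0 ⊢ p1
    [Ax] p1 ⊢ p1

Result: YES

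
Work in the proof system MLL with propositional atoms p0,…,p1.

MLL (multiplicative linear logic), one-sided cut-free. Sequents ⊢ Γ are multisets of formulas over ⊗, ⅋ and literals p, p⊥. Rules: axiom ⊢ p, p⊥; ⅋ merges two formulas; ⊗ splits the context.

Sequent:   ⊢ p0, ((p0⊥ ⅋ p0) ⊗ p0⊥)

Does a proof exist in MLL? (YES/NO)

Proof tree:
[⊗]  ⊢ p0, ((p0⊥ ⅋ p0) ⊗ p0⊥)
  [⅋]  ⊢ (p0⊥ ⅋ p0)
    [Ax]  ⊢ p0, p0⊥
  [Ax]  ⊢ p0, p0⊥

Result: YES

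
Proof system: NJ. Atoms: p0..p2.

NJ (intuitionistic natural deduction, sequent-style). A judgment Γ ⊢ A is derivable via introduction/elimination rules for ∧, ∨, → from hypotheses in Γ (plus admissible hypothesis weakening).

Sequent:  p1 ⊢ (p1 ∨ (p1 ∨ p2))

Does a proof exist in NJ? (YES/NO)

Derivation trace:
[∨I₂] p1 ⊢ (p1 ∨ (p1 ∨ p2))
  [∨I₁] p1 ⊢ (p1 ∨ p2)
    [Ax] p1 ⊢ p1

Result: YES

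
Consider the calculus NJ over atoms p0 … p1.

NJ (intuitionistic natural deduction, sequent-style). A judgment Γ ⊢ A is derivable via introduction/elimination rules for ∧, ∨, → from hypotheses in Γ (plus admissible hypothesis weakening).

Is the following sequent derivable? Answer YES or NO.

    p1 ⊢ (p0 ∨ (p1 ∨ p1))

Derivation (root first):
[∨I₂] p1 ⊢ (p0 ∨ (p1 ∨ p1))
  [∨I₁] p1 ⊢ (p1 ∨ p1)
    [Ax] p1 ⊢ p1

Result: YES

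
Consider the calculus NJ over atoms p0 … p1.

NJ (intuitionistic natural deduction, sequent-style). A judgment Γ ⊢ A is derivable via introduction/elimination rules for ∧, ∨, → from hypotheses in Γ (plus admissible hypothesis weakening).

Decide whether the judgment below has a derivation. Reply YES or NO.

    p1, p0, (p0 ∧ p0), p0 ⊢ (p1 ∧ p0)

Derivation trace:
[Wk] p1, p0, (p0 ∧ p0), p0 ⊢ (p1 ∧ p0)
  [Wk] p1, p0, (p0 ∧ p0) ⊢ (p1 ∧ p0)
    [∧I] p1, p0 ⊢ (p1 ∧ p0)
      [Ax] p1 ⊢ p1
      [Ax] p0 ⊢ p0

Result: YES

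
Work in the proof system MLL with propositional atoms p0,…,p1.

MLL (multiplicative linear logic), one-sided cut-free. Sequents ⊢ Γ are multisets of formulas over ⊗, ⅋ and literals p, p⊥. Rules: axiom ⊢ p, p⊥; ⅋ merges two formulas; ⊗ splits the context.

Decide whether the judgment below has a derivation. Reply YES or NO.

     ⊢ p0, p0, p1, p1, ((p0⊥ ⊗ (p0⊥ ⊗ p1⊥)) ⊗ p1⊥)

Derivation trace:
[⊗]  ⊢ p0, p0, p1, p1, ((p0⊥ ⊗ (p0⊥ ⊗ p1⊥)) ⊗ p1⊥)
  [⊗]  ⊢ p0, p0, p1, (p0⊥ ⊗ (p0⊥ ⊗ p1⊥))
    [Ax]  ⊢ p0, p0⊥
    [⊗]  ⊢ p0, p1, (p0⊥ ⊗ p1⊥)
      [Ax]  ⊢ p0, p0⊥
      [Ax]  ⊢ p1, p1⊥
  [Ax]  ⊢ p1, p1⊥

Result: YES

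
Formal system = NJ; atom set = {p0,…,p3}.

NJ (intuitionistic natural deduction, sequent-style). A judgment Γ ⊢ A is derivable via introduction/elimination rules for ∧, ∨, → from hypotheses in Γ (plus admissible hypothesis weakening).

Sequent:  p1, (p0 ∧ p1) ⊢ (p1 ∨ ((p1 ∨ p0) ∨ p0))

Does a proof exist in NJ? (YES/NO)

Derivation (root first):
[∨I₂] p1, (p0 ∧ p1) ⊢ (p1 ∨ ((p1 ∨ p0) ∨ p0))
  [∨I₁] p1, (p0 ∧ p1) ⊢ ((p1 ∨ p0) ∨ p0)
    [∨I₁] p1, (p0 ∧ p1) ⊢ (p1 ∨ p0)
      [Wk] p1, (p0 ∧ p1) ⊢ p1
        [Ax] p1 ⊢ p1

Result: YES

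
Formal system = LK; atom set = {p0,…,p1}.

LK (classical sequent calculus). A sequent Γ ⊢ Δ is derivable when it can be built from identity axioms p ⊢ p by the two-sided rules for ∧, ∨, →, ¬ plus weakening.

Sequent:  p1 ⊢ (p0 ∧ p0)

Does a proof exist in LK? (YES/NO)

Enumerate valuations to refute Γ ⊢ Δ:
  v=00: Γ:[p1=F] Δ:[(p0 ∧ p0)=F] refutes=False
  v=01: Γ:[p1=T] Δ:[(p0 ∧ p0)=F] refutes=True  ← countermodel

Result: NO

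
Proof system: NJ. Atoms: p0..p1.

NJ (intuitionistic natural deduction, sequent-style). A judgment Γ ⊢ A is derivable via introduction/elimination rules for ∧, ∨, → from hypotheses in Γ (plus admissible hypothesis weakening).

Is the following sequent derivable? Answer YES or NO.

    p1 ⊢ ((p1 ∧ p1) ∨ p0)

Derivation trace:
[∨I₁] p1 ⊢ ((p1 ∧ p1) ∨ p0)
  [∧I] p1 ⊢ (p1 ∧ p1)
    [Ax] p1 ⊢ p1
    [Ax] p1 ⊢ p1

Result: YES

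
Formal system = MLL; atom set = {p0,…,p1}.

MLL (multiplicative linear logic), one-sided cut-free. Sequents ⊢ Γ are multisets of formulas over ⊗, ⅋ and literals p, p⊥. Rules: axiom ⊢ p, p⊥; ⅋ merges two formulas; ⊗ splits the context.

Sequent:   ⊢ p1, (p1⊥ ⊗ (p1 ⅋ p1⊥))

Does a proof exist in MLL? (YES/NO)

Proof tree:
[⊗]  ⊢ p1, (p1⊥ ⊗ (p1 ⅋ p1⊥))
  [Ax]  ⊢ p1, p1⊥
  [⅋]  ⊢ (p1 ⅋ p1⊥)
    [Ax]  ⊢ p1, p1⊥

Result: YES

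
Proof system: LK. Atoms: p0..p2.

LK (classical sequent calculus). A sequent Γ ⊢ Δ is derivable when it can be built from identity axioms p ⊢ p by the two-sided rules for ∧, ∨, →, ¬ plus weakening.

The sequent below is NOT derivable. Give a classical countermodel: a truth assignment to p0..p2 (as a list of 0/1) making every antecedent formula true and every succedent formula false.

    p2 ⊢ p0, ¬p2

Truth-table refutation:
  v=000: Γ:[p2=F] Δ:[p0=F, ¬p2=T] refutes=False
  v=001: Γ:[p2=T] Δ:[p0=F, ¬p2=F] refutes=True  ← countermodel

Result: [0, 0, 1]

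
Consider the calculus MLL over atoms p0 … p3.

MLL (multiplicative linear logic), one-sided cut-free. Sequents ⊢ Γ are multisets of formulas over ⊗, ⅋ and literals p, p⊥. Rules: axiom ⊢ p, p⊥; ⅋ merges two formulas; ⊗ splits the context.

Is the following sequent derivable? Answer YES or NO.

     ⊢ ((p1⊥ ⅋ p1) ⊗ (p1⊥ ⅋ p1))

Derivation trace:
[⊗]  ⊢ ((p1⊥ ⅋ p1) ⊗ (p1⊥ ⅋ p1))
  [⅋]  ⊢ (p1⊥ ⅋ p1)
    [Ax]  ⊢ p1, p1⊥
  [⅋]  ⊢ (p1⊥ ⅋ p1)
    [Ax]  ⊢ p1, p1⊥

Result: YES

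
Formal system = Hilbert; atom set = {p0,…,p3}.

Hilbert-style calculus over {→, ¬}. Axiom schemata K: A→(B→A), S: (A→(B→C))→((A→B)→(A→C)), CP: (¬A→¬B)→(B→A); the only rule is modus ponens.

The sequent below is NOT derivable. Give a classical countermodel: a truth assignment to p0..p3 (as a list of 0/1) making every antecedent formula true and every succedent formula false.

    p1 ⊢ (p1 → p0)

Enumerate valuations to refute Γ ⊢ Δ:
  v=0000: Γ:[p1=F] Δ:[(p1 → p0)=T] refutes=False
  v=0001: Γ:[p1=F] Δ:[(p1 → p0)=T] refutes=False
  v=0010: Γ:[p1=F] Δ:[(p1 → p0)=T] refutes=False
  v=0011: Γ:[p1=F] Δ:[(p1 → p0)=T] refutes=False
  v=0100: Γ:[p1=T] Δ:[(p1 → p0)=F] refutes=True  ← countermodel

Result: [0, 1, 0, 0]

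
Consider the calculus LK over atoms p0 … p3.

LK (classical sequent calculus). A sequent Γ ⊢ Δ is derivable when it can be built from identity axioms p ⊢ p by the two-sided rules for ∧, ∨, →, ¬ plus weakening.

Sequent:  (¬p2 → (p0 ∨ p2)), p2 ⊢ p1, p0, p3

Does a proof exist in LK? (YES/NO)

Search for a countermodel by truth-table:
  v=0000: Γ:[(¬p2 → (p0 ∨ p2))=F, p2=F] Δ:[p1=F, p0=F, p3=F] refutes=False
  v=0001: Γ:[(¬p2 → (p0 ∨ p2))=F, p2=F] Δ:[p1=F, p0=F, p3=T] refutes=False
  v=0010: Γ:[(¬p2 → (p0 ∨ p2))=T, p2=T] Δ:[p1=F, p0=F, p3=F] refutes=True  ← countermodel

Result: NO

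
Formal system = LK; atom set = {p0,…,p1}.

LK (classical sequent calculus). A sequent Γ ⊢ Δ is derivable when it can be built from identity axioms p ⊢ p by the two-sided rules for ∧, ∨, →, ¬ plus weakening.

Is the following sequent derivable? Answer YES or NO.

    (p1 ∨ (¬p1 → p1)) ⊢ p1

Derivation trace:
[∨L] (p1 ∨ (¬p1 → p1)) ⊢ p1
  [Ax] p1 ⊢ p1
  [→L] (¬p1 → p1) ⊢ p1
    [¬R]  ⊢ p1, ¬p1
      [Ax] p1 ⊢ p1
    [Ax] p1 ⊢ p1

Result: YES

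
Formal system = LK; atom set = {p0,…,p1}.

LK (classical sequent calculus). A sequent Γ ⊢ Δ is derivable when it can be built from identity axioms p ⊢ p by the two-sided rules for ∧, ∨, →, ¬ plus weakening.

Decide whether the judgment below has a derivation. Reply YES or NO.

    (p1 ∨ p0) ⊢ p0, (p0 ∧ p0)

Truth-table refutation:
  v=00: Γ:[(p1 ∨ p0)=F] Δ:[p0=F, (p0 ∧ p0)=F] refutes=False
  v=01: Γ:[(p1 ∨ p0)=T] Δ:[p0=F, (p0 ∧ p0)=F] refutes=True  ← countermodel

Result: NO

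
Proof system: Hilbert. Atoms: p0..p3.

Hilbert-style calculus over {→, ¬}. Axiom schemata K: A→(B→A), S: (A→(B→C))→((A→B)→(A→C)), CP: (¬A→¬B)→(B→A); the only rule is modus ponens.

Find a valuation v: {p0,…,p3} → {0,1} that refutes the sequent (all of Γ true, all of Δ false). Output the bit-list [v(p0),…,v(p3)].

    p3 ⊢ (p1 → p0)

Search for a countermodel by truth-table:
  v=0000: Γ:[p3=F] Δ:[(p1 → p0)=T] refutes=False
  v=0001: Γ:[p3=T] Δ:[(p1 → p0)=T] refutes=False
  v=0010: Γ:[p3=F] Δ:[(p1 → p0)=T] refutes=False
  v=0011: Γ:[p3=T] Δ:[(p1 → p0)=T] refutes=False
  v=0100: Γ:[p3=F] Δ:[(p1 → p0)=F] refutes=False
  v=0101: Γ:[p3=T] Δ:[(p1 → p0)=F] refutes=True  ← countermodel

Result: [0, 1, 0, 1]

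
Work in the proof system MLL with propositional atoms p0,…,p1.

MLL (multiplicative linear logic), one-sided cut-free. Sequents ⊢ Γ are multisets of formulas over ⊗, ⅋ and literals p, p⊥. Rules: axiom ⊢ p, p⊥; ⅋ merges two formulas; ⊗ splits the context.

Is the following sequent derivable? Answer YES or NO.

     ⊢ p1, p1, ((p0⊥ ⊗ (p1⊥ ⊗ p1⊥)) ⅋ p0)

Derivation (root first):
[⅋]  ⊢ p1, p1, ((p0⊥ ⊗ (p1⊥ ⊗ p1⊥)) ⅋ p0)
  [⊗]  ⊢ p0, p1, p1, (p0⊥ ⊗ (p1⊥ ⊗ p1⊥))
    [Ax]  ⊢ p0, p0⊥
    [⊗]  ⊢ p1, p1, (p1⊥ ⊗ p1⊥)
      [Ax]  ⊢ p1, p1⊥
      [Ax]  ⊢ p1, p1⊥

Result: YES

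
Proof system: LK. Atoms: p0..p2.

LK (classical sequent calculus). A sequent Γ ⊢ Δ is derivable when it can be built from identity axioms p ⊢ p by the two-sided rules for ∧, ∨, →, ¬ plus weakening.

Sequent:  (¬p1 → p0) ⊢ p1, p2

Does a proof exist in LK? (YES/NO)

Search for a countermodel by truth-table:
  v=000: Γ:[(¬p1 → p0)=F] Δ:[p1=F, p2=F] refutes=False
  v=001: Γ:[(¬p1 → p0)=F] Δ:[p1=F, p2=T] refutes=False
  v=010: Γ:[(¬p1 → p0)=T] Δ:[p1=T, p2=F] refutes=False
  v=011: Γ:[(¬p1 → p0)=T] Δ:[p1=T, p2=T] refutes=False
  v=100: Γ:[(¬p1 → p0)=T] Δ:[p1=F, p2=F] refutes=True  ← countermodel

Result: NO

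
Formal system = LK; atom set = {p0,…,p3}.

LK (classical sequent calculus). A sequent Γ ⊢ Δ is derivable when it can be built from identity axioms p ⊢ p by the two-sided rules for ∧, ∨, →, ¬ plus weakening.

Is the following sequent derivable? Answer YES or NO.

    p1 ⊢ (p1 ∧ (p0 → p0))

Derivation (root first):
[∧R] p1 ⊢ (p1 ∧ (p0 → p0))
  [Ax] p1 ⊢ p1
  [→R]  ⊢ (p0 → p0)
    [Ax] p0 ⊢ p0

Result: YES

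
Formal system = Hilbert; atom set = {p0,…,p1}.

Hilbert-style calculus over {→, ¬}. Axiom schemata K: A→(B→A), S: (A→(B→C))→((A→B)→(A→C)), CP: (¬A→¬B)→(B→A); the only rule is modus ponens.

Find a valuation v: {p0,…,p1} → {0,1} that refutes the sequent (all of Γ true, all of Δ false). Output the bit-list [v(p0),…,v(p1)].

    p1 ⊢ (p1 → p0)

Enumerate valuations to refute Γ ⊢ Δ:
  v=00: Γ:[p1=F] Δ:[(p1 → p0)=T] refutes=False
  v=01: Γ:[p1=T] Δ:[(p1 → p0)=F] refutes=True  ← countermodel

Result: [0, 1]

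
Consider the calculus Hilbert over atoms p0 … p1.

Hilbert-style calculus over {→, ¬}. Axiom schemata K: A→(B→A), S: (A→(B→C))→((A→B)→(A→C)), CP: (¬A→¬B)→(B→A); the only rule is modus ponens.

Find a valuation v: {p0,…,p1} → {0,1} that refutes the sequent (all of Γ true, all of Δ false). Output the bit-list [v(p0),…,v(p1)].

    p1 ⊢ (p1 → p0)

Enumerate valuations to refute Γ ⊢ Δ:
  v=00: Γ:[p1=F] Δ:[(p1 → p0)=T] refutes=False
  v=01: Γ:[p1=T] Δ:[(p1 → p0)=F] refutes=True  ← countermodel

Result: [0, 1]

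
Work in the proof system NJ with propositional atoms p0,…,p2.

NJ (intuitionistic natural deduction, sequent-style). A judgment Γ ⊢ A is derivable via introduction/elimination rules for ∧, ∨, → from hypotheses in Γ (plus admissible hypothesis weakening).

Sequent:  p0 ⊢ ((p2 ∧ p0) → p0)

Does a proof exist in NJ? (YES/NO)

Derivation trace:
[→I] p0 ⊢ ((p2 ∧ p0) → p0)
  [Wk] p0, (p2 ∧ p0) ⊢ p0
    [Ax] p0 ⊢ p0

Result: YES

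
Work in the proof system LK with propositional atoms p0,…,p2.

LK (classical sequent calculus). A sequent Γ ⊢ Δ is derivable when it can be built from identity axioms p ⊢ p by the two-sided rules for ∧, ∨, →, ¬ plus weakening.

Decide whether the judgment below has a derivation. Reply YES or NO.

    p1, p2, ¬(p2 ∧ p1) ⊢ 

Derivation trace:
[¬L] p1, p2, ¬(p2 ∧ p1) ⊢ 
  [∧R] p1, p2 ⊢ (p2 ∧ p1)
    [Ax] p2 ⊢ p2
    [Ax] p1 ⊢ p1

Result: YES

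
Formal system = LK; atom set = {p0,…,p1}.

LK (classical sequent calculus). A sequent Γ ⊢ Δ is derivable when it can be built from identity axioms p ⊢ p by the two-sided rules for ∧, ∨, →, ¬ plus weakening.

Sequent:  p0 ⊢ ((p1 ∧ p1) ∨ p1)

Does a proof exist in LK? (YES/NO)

Enumerate valuations to refute Γ ⊢ Δ:
  v=00: Γ:[p0=F] Δ:[((p1 ∧ p1) ∨ p1)=F] refutes=False
  v=01: Γ:[p0=F] Δ:[((p1 ∧ p1) ∨ p1)=T] refutes=False
  v=10: Γ:[p0=T] Δ:[((p1 ∧ p1) ∨ p1)=F] refutes=True  ← countermodel

Result: NO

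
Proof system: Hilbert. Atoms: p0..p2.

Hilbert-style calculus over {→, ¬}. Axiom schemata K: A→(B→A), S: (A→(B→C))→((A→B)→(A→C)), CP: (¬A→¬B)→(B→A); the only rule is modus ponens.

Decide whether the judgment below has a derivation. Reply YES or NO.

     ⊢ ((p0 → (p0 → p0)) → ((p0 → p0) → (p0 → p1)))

Search for a countermodel by truth-table:
  v=000: Γ:[] Δ:[((p0 → (p0 → p0)) → ((p0 → p0) → (p0 → p1)))=T] refutes=False
  v=001: Γ:[] Δ:[((p0 → (p0 → p0)) → ((p0 → p0) → (p0 → p1)))=T] refutes=False
  v=010: Γ:[] Δ:[((p0 → (p0 → p0)) → ((p0 → p0) → (p0 → p1)))=T] refutes=False
  v=011: Γ:[] Δ:[((p0 → (p0 → p0)) → ((p0 → p0) → (p0 → p1)))=T] refutes=False
  v=100: Γ:[] Δ:[((p0 → (p0 → p0)) → ((p0 → p0) → (p0 → p1)))=F] refutes=True  ← countermodel

Result: NO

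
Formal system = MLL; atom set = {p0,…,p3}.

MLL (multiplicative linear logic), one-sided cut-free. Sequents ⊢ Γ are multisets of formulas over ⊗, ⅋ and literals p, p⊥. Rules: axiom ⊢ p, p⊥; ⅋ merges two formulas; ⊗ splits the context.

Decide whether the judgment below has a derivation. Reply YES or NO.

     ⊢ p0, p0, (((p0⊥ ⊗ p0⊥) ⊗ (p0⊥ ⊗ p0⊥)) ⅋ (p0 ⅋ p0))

Derivation (root first):
[⅋]  ⊢ p0, p0, (((p0⊥ ⊗ p0⊥) ⊗ (p0⊥ ⊗ p0⊥)) ⅋ (p0 ⅋ p0))
  [⅋]  ⊢ p0, p0, ((p0⊥ ⊗ p0⊥) ⊗ (p0⊥ ⊗ p0⊥)), (p0 ⅋ p0)
    [⊗]  ⊢ p0, p0, p0, p0, ((p0⊥ ⊗ p0⊥) ⊗ (p0⊥ ⊗ p0⊥))
      [⊗]  ⊢ p0, p0, (p0⊥ ⊗ p0⊥)
        [Ax]  ⊢ p0, p0⊥
        [Ax]  ⊢ p0, p0⊥
      [⊗]  ⊢ p0, p0, (p0⊥ ⊗ p0⊥)
        [Ax]  ⊢ p0, p0⊥
        [Ax]  ⊢ p0, p0⊥

Result: YES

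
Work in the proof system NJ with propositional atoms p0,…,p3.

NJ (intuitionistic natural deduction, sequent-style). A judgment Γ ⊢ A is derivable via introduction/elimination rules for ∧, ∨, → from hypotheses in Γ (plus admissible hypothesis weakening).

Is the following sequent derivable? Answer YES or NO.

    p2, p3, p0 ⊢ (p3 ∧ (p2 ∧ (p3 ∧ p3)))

Derivation (root first):
[∧I] p2, p3, p0 ⊢ (p3 ∧ (p2 ∧ (p3 ∧ p3)))
  [Ax] p3 ⊢ p3
  [∧I] p2, p3, p0 ⊢ (p2 ∧ (p3 ∧ p3))
    [Wk] p2, p0 ⊢ p2
      [Ax] p2 ⊢ p2
    [∧I] p3 ⊢ (p3 ∧ p3)
      [Ax] p3 ⊢ p3
      [Ax] p3 ⊢ p3

Result: YES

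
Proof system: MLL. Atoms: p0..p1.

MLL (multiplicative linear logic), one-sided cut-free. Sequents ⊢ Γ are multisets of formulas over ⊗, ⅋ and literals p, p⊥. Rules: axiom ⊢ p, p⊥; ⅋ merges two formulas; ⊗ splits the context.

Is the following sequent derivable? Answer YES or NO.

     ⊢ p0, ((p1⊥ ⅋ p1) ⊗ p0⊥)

Derivation (root first):
[⊗]  ⊢ p0, ((p1⊥ ⅋ p1) ⊗ p0⊥)
  [⅋]  ⊢ (p1⊥ ⅋ p1)
    [Ax]  ⊢ p1, p1⊥
  [Ax]  ⊢ p0, p0⊥

Result: YES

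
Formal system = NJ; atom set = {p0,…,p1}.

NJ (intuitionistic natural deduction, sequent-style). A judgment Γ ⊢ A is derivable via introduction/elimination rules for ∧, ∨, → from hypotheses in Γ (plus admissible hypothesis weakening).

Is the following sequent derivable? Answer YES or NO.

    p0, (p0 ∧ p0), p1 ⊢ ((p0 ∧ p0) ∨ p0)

Proof tree:
[Wk] p0, (p0 ∧ p0), p1 ⊢ ((p0 ∧ p0) ∨ p0)
  [Wk] p0, (p0 ∧ p0) ⊢ ((p0 ∧ p0) ∨ p0)
    [∨I₁] p0 ⊢ ((p0 ∧ p0) ∨ p0)
      [∧I] p0 ⊢ (p0 ∧ p0)
        [Ax] p0 ⊢ p0
        [Ax] p0 ⊢ p0

Result: YES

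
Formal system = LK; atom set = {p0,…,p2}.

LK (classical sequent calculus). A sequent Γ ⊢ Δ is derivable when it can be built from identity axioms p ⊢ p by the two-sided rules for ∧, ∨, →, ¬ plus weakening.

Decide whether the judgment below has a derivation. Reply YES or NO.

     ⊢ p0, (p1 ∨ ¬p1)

Proof tree:
[∨R]  ⊢ p0, (p1 ∨ ¬p1)
  [WR]  ⊢ p1, ¬p1, p0
    [¬R]  ⊢ p1, ¬p1
      [Ax] p1 ⊢ p1

Result: YES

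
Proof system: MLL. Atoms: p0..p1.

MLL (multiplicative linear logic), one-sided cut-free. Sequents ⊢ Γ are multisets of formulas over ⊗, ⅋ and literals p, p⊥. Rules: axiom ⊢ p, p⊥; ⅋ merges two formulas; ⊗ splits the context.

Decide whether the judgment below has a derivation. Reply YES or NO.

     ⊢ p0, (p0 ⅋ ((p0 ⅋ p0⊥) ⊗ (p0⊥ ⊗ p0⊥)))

Derivation trace:
[⅋]  ⊢ p0, (p0 ⅋ ((p0 ⅋ p0⊥) ⊗ (p0⊥ ⊗ p0⊥)))
  [⊗]  ⊢ p0, p0, ((p0 ⅋ p0⊥) ⊗ (p0⊥ ⊗ p0⊥))
    [⅋]  ⊢ (p0 ⅋ p0⊥)
      [Ax]  ⊢ p0, p0⊥
    [⊗]  ⊢ p0, p0, (p0⊥ ⊗ p0⊥)
      [Ax]  ⊢ p0, p0⊥
      [Ax]  ⊢ p0, p0⊥

Result: YES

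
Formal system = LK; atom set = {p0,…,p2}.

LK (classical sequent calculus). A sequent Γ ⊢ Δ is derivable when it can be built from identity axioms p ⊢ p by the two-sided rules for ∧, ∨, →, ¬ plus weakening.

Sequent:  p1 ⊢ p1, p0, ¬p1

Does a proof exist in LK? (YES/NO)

Proof tree:
[¬R] p1 ⊢ p1, p0, ¬p1
  [WR] p1, p1 ⊢ p1, p0
    [WL] p1, p1 ⊢ p1
      [Ax] p1 ⊢ p1

Result: YES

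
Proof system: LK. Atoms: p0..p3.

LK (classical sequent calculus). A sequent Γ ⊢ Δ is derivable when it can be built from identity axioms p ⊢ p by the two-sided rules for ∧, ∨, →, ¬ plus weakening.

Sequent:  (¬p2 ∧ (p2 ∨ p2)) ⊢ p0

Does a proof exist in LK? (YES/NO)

Proof tree:
[WR] (¬p2 ∧ (p2 ∨ p2)) ⊢ p0
  [∧L] (¬p2 ∧ (p2 ∨ p2)) ⊢ 
    [¬L] (p2 ∨ p2), ¬p2 ⊢ 
      [∨L] (p2 ∨ p2) ⊢ p2
        [Ax] p2 ⊢ p2
        [Ax] p2 ⊢ p2

Result: YES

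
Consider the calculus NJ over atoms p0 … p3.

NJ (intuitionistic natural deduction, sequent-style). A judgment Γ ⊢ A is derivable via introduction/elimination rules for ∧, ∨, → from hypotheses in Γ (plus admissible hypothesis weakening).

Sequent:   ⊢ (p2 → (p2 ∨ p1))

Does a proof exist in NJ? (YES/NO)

Derivation (root first):
[→I]  ⊢ (p2 → (p2 ∨ p1))
  [∨I₁] p2 ⊢ (p2 ∨ p1)
    [Ax] p2 ⊢ p2

Result: YES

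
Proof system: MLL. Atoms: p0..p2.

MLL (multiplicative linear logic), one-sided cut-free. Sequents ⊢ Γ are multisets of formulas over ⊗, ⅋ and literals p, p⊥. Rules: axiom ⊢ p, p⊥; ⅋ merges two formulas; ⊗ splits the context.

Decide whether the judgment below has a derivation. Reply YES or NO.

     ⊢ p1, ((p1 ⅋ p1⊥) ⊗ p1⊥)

Derivation trace:
[⊗]  ⊢ p1, ((p1 ⅋ p1⊥) ⊗ p1⊥)
  [⅋]  ⊢ (p1 ⅋ p1⊥)
    [Ax]  ⊢ p1, p1⊥
  [Ax]  ⊢ p1, p1⊥

Result: YES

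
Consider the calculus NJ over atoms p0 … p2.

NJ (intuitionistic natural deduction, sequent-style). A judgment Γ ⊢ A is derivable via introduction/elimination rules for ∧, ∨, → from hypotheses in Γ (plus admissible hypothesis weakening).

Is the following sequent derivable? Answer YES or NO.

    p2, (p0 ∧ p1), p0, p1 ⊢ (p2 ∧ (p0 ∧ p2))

Derivation (root first):
[Wk] p2, (p0 ∧ p1), p0, p1 ⊢ (p2 ∧ (p0 ∧ p2))
  [∧I] p2, (p0 ∧ p1), p0 ⊢ (p2 ∧ (p0 ∧ p2))
    [Ax] p2 ⊢ p2
    [Wk] p2, p0, (p0 ∧ p1) ⊢ (p0 ∧ p2)
      [∧I] p2, p0 ⊢ (p0 ∧ p2)
        [Ax] p0 ⊢ p0
        [Ax] p2 ⊢ p2

Result: YES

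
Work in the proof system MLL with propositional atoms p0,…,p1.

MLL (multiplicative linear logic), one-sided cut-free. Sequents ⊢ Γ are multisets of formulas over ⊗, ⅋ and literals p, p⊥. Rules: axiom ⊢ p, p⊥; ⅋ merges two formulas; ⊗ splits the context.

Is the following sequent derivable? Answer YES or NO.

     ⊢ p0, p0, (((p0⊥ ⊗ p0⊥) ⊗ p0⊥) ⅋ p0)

Derivation trace:
[⅋]  ⊢ p0, p0, (((p0⊥ ⊗ p0⊥) ⊗ p0⊥) ⅋ p0)
  [⊗]  ⊢ p0, p0, p0, ((p0⊥ ⊗ p0⊥) ⊗ p0⊥)
    [⊗]  ⊢ p0, p0, (p0⊥ ⊗ p0⊥)
      [Ax]  ⊢ p0, p0⊥
      [Ax]  ⊢ p0, p0⊥
    [Ax]  ⊢ p0, p0⊥

Result: YES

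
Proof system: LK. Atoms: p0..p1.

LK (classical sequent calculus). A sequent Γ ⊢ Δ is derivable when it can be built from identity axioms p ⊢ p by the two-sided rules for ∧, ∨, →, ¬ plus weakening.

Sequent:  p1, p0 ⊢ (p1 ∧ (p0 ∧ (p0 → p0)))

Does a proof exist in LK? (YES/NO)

Proof tree:
[∧R] p1, p0 ⊢ (p1 ∧ (p0 ∧ (p0 → p0)))
  [Ax] p1 ⊢ p1
  [∧R] p0 ⊢ (p0 ∧ (p0 → p0))
    [Ax] p0 ⊢ p0
    [→R]  ⊢ (p0 → p0)
      [Ax] p0 ⊢ p0

Result: YES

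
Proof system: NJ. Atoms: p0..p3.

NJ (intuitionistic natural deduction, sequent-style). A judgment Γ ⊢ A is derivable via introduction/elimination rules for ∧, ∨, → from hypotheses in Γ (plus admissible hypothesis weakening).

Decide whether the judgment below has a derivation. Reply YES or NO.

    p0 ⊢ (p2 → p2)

Proof tree:
[Wk] p0 ⊢ (p2 → p2)
  [→I]  ⊢ (p2 → p2)
    [Ax] p2 ⊢ p2

Result: YES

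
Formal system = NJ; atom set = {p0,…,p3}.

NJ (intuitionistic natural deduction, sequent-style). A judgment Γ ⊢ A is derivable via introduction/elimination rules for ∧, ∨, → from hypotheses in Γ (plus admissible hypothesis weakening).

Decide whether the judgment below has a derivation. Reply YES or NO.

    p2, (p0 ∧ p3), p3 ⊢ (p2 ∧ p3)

Derivation trace:
[∧I] p2, (p0 ∧ p3), p3 ⊢ (p2 ∧ p3)
  [Wk] p2, (p0 ∧ p3) ⊢ p2
    [Ax] p2 ⊢ p2
  [Ax] p3 ⊢ p3

Result: YES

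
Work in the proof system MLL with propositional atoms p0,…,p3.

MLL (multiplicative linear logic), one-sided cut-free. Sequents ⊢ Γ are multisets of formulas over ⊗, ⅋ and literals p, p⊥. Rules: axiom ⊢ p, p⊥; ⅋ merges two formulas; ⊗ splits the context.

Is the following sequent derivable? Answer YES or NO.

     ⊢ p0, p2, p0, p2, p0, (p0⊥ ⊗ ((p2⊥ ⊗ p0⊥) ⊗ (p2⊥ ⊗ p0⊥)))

Derivation trace:
[⊗]  ⊢ p0, p2, p0, p2, p0, (p0⊥ ⊗ ((p2⊥ ⊗ p0⊥) ⊗ (p2⊥ ⊗ p0⊥)))
  [Ax]  ⊢ p0, p0⊥
  [⊗]  ⊢ p2, p0, p2, p0, ((p2⊥ ⊗ p0⊥) ⊗ (p2⊥ ⊗ p0⊥))
    [⊗]  ⊢ p2, p0, (p2⊥ ⊗ p0⊥)
      [Ax]  ⊢ p2, p2⊥
      [Ax]  ⊢ p0, p0⊥
    [⊗]  ⊢ p2, p0, (p2⊥ ⊗ p0⊥)
      [Ax]  ⊢ p2, p2⊥
      [Ax]  ⊢ p0, p0⊥

Result: YES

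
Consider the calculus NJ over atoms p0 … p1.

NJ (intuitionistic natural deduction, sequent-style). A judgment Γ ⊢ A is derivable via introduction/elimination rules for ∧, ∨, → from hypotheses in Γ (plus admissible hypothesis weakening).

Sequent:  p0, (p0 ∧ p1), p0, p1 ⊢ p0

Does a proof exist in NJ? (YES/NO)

Proof tree:
[Wk] p0, (p0 ∧ p1), p0, p1 ⊢ p0
  [Wk] p0, (p0 ∧ p1), p0 ⊢ p0
    [Wk] p0, (p0 ∧ p1) ⊢ p0
      [Ax] p0 ⊢ p0

Result: YES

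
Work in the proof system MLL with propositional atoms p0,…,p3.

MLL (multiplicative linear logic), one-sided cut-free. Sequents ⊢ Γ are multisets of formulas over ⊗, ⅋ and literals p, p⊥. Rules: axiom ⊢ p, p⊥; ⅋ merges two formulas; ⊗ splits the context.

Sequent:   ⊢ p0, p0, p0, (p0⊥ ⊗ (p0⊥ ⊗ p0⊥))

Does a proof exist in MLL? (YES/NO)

Derivation trace:
[⊗]  ⊢ p0, p0, p0, (p0⊥ ⊗ (p0⊥ ⊗ p0⊥))
  [Ax]  ⊢ p0, p0⊥
  [⊗]  ⊢ p0, p0, (p0⊥ ⊗ p0⊥)
    [Ax]  ⊢ p0, p0⊥
    [Ax]  ⊢ p0, p0⊥

Result: YES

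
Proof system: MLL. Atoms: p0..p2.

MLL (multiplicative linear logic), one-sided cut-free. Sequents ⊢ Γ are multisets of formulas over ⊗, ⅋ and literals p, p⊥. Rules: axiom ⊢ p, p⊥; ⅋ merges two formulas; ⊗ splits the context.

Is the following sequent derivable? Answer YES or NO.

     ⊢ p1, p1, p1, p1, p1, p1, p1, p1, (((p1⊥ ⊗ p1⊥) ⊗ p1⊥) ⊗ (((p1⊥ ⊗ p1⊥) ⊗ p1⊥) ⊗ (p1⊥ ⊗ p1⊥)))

Derivation (root first):
[⊗]  ⊢ p1, p1, p1, p1, p1, p1, p1, p1, (((p1⊥ ⊗ p1⊥) ⊗ p1⊥) ⊗ (((p1⊥ ⊗ p1⊥) ⊗ p1⊥) ⊗ (p1⊥ ⊗ p1⊥)))
  [⊗]  ⊢ p1, p1, p1, ((p1⊥ ⊗ p1⊥) ⊗ p1⊥)
    [⊗]  ⊢ p1, p1, (p1⊥ ⊗ p1⊥)
      [Ax]  ⊢ p1, p1⊥
      [Ax]  ⊢ p1, p1⊥
    [Ax]  ⊢ p1, p1⊥
  [⊗]  ⊢ p1, p1, p1, p1, p1, (((p1⊥ ⊗ p1⊥) ⊗ p1⊥) ⊗ (p1⊥ ⊗ p1⊥))
    [⊗]  ⊢ p1, p1, p1, ((p1⊥ ⊗ p1⊥) ⊗ p1⊥)
      [⊗]  ⊢ p1, p1, (p1⊥ ⊗ p1⊥)
        [Ax]  ⊢ p1, p1⊥
        [Ax]  ⊢ p1, p1⊥
      [Ax]  ⊢ p1, p1⊥
    [⊗]  ⊢ p1, p1, (p1⊥ ⊗ p1⊥)
      [Ax]  ⊢ p1, p1⊥
      [Ax]  ⊢ p1, p1⊥

Result: YES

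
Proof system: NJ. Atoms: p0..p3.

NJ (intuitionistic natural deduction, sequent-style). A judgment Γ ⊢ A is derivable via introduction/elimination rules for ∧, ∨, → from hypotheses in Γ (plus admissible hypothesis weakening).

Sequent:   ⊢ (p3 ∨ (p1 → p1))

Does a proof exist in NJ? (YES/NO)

Derivation trace:
[∨I₂]  ⊢ (p3 ∨ (p1 → p1))
  [→I]  ⊢ (p1 → p1)
    [Ax] p1 ⊢ p1

Result: YES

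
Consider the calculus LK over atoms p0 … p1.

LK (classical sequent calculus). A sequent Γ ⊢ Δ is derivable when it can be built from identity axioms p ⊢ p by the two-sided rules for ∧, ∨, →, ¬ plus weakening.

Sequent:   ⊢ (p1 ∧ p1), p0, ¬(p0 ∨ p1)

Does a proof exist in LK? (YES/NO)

Derivation (root first):
[¬R]  ⊢ (p1 ∧ p1), p0, ¬(p0 ∨ p1)
  [∨L] (p0 ∨ p1) ⊢ (p1 ∧ p1), p0
    [Ax] p0 ⊢ p0
    [∧R] p1 ⊢ (p1 ∧ p1)
      [Ax] p1 ⊢ p1
      [Ax] p1 ⊢ p1

Result: YES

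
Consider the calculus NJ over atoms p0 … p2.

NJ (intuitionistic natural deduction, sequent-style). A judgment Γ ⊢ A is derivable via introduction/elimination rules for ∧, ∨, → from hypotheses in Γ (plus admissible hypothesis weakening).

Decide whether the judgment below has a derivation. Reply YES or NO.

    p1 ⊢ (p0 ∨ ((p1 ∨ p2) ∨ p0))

Derivation (root first):
[∨I₂] p1 ⊢ (p0 ∨ ((p1 ∨ p2) ∨ p0))
  [∨I₁] p1 ⊢ ((p1 ∨ p2) ∨ p0)
    [∨I₁] p1 ⊢ (p1 ∨ p2)
      [Ax] p1 ⊢ p1

Result: YES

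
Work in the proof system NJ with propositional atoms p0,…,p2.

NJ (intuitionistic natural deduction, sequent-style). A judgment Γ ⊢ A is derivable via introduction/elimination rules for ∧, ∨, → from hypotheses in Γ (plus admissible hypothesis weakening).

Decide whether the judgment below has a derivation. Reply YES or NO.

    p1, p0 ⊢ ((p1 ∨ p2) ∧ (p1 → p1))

Proof tree:
[∧I] p1, p0 ⊢ ((p1 ∨ p2) ∧ (p1 → p1))
  [∨I₁] p1, p0 ⊢ (p1 ∨ p2)
    [Wk] p1, p0 ⊢ p1
      [Ax] p1 ⊢ p1
  [→I] p0 ⊢ (p1 → p1)
    [Wk] p1, p0 ⊢ p1
      [Ax] p1 ⊢ p1

Result: YES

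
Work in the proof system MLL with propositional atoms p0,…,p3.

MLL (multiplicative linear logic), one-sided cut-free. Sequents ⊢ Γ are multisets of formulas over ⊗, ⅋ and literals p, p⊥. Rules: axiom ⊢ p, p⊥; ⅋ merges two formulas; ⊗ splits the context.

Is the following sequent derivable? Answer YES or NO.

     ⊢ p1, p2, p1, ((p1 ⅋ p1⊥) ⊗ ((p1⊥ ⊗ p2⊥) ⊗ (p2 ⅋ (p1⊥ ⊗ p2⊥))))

Derivation trace:
[⊗]  ⊢ p1, p2, p1, ((p1 ⅋ p1⊥) ⊗ ((p1⊥ ⊗ p2⊥) ⊗ (p2 ⅋ (p1⊥ ⊗ p2⊥))))
  [⅋]  ⊢ (p1 ⅋ p1⊥)
    [Ax]  ⊢ p1, p1⊥
  [⊗]  ⊢ p1, p2, p1, ((p1⊥ ⊗ p2⊥) ⊗ (p2 ⅋ (p1⊥ ⊗ p2⊥)))
    [⊗]  ⊢ p1, p2, (p1⊥ ⊗ p2⊥)
      [Ax]  ⊢ p1, p1⊥
      [Ax]  ⊢ p2, p2⊥
    [⅋]  ⊢ p1, (p2 ⅋ (p1⊥ ⊗ p2⊥))
      [⊗]  ⊢ p1, p2, (p1⊥ ⊗ p2⊥)
        [Ax]  ⊢ p1, p1⊥
        [Ax]  ⊢ p2, p2⊥

Result: YES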